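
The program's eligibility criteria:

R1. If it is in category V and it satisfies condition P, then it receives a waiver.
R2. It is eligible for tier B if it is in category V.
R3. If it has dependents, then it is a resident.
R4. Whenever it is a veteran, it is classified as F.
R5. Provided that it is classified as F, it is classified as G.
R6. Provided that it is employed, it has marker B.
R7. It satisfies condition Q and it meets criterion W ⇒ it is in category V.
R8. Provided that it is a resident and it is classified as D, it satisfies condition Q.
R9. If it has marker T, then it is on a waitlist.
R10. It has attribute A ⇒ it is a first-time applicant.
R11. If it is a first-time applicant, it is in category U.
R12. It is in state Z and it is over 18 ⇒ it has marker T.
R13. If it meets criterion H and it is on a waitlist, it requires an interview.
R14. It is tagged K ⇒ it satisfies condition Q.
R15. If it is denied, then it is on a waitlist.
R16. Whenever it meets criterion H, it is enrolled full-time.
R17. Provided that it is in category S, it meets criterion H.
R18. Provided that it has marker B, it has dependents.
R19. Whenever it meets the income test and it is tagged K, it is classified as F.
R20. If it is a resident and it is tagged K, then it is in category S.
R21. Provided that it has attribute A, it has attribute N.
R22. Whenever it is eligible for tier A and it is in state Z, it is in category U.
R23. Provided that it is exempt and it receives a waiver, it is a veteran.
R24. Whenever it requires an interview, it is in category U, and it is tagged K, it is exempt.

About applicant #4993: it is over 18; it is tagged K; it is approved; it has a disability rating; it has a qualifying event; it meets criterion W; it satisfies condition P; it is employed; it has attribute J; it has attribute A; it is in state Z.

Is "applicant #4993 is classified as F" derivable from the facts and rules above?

By R6 (it is employed): it has marker B.
By R10 (it has attribute A): it is a first-time applicant.
By R11 (it is a first-time applicant): it is in category U.
By R12 (it is in state Z, it is over 18): it has marker T.
By R14 (it is tagged K): it satisfies condition Q.
By R18 (it has marker B): it has dependents.
By R3 (it has dependents): it is a resident.
By R7 (it satisfies condition Q, it meets criterion W): it is in category V.
By R9 (it has marker T): it is on a waitlist.
By R20 (it is a resident, it is tagged K): it is in category S.
By R1 (it is in category V, it satisfies condition P): it receives a waiver.
By R17 (it is in category S): it meets criterion H.
By R13 (it meets criterion H, it is on a waitlist): it requires an interview.
By R24 (it requires an interview, it is in category U, it is tagged K): it is exempt.
By R23 (it is exempt, it receives a waiver): it is a veteran.
By R4 (it is a veteran): it is classified as F.

Yes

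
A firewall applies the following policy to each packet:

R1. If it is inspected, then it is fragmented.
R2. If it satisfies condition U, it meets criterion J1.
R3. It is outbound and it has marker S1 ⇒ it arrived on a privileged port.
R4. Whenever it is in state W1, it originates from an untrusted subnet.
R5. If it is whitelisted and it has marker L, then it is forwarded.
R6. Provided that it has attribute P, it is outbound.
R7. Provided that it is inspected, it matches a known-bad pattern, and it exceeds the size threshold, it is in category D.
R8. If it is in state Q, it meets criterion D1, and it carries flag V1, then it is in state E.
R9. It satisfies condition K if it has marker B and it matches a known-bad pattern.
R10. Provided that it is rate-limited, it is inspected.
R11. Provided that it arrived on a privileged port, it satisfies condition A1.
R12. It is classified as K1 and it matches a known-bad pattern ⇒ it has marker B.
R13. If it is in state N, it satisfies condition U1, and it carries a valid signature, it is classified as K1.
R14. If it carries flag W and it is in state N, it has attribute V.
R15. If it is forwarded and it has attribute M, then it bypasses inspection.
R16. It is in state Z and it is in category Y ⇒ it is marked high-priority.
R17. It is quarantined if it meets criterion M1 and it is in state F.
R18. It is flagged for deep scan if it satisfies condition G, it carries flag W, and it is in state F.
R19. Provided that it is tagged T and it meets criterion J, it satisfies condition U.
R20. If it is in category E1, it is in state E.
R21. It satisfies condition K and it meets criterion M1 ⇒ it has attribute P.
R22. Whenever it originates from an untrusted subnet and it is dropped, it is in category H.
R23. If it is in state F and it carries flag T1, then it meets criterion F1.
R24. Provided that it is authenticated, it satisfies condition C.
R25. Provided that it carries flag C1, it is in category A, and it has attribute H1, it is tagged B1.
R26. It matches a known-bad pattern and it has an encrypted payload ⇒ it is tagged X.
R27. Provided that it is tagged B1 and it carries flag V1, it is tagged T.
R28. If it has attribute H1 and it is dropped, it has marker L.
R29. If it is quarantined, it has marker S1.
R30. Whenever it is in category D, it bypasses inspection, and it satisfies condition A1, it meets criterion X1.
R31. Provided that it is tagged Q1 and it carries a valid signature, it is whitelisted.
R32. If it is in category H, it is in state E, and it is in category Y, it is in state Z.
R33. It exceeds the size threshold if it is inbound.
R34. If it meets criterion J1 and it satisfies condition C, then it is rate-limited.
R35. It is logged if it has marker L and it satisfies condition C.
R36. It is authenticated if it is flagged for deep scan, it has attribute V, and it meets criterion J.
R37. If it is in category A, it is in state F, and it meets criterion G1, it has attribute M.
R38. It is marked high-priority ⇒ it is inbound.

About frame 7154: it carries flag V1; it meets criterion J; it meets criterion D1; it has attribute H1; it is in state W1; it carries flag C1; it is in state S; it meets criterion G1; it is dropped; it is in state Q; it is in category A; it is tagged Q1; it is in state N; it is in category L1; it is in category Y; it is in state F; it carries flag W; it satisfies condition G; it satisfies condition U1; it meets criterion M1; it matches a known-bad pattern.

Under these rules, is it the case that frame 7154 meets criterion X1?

Forward chaining from the given facts derives: originates from an untrusted subnet, is in state E, has attribute V, is quarantined, is flagged for deep scan, is in category H, is tagged B1, is tagged T, has marker L, has marker S1, is in state Z, is authenticated, has attribute M, is marked high-priority, satisfies condition U, satisfies condition C, is logged, is inbound, meets criterion J1, exceeds the size threshold, is rate-limited, is inspected, is fragmented, is in category D.
The only rule concluding "it meets criterion X1" is R30, which needs "it bypasses inspection"; that is never established.

No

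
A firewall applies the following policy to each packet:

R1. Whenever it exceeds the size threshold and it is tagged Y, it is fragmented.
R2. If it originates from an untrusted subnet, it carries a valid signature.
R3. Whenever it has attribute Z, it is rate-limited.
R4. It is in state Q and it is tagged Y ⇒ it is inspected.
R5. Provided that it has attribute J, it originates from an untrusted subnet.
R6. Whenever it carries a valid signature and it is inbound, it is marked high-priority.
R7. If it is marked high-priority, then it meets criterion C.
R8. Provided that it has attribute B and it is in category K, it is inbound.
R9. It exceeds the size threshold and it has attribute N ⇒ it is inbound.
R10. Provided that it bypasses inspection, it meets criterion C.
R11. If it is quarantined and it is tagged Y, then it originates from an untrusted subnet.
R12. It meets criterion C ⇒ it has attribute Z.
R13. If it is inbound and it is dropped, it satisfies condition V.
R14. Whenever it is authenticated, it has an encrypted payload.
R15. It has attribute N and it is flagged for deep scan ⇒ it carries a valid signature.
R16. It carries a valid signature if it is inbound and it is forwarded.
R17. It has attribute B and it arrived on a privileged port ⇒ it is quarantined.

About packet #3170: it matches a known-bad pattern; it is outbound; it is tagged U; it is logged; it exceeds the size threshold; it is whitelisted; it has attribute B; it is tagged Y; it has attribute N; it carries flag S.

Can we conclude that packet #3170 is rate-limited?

No

Forward chaining from the given facts derives: is fragmented, is inbound.
The only rule concluding "it is rate-limited" is R3, which needs "it has attribute Z"; that is never established.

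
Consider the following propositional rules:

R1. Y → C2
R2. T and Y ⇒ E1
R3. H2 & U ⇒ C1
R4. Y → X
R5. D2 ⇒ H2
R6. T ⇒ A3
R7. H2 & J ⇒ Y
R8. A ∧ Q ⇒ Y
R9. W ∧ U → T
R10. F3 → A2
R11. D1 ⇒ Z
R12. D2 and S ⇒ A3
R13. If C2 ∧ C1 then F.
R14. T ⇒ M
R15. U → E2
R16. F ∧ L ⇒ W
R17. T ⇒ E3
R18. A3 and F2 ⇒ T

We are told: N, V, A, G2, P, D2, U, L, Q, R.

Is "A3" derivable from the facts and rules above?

Yes

H2  (by R5: D2)
Y  (by R8: A, Q)
C2  (by R1: Y)
C1  (by R3: H2, U)
F  (by R13: C2, C1)
W  (by R16: F, L)
T  (by R9: W, U)
A3  (by R6: T)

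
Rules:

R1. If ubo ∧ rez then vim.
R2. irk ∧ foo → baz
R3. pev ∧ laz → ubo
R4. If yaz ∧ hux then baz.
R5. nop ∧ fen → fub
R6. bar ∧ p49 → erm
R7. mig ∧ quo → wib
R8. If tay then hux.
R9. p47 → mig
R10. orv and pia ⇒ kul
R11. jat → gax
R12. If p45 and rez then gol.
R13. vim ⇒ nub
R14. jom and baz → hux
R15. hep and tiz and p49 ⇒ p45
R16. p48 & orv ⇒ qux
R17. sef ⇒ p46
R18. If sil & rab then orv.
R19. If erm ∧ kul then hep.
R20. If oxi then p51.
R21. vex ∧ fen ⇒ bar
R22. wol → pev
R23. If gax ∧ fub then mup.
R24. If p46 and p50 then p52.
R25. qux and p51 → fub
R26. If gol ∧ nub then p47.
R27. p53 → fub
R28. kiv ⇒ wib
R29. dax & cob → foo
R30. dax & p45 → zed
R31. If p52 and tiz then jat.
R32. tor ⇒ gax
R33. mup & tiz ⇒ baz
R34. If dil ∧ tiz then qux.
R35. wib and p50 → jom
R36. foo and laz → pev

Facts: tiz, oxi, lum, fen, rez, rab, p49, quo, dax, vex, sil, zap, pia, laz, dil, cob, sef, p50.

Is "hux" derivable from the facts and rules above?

p46  (by R17: sef)
orv  (by R18: sil, rab)
p51  (by R20: oxi)
bar  (by R21: vex, fen)
p52  (by R24: p46, p50)
foo  (by R29: dax, cob)
jat  (by R31: p52, tiz)
qux  (by R34: dil, tiz)
pev  (by R36: foo, laz)
ubo  (by R3: pev, laz)
erm  (by R6: bar, p49)
kul  (by R10: orv, pia)
gax  (by R11: jat)
hep  (by R19: erm, kul)
fub  (by R25: qux, p51)
vim  (by R1: ubo, rez)
nub  (by R13: vim)
p45  (by R15: hep, tiz, p49)
mup  (by R23: gax, fub)
baz  (by R33: mup, tiz)
gol  (by R12: p45, rez)
p47  (by R26: gol, nub)
mig  (by R9: p47)
wib  (by R7: mig, quo)
jom  (by R35: wib, p50)
hux  (by R14: jom, baz)

Yes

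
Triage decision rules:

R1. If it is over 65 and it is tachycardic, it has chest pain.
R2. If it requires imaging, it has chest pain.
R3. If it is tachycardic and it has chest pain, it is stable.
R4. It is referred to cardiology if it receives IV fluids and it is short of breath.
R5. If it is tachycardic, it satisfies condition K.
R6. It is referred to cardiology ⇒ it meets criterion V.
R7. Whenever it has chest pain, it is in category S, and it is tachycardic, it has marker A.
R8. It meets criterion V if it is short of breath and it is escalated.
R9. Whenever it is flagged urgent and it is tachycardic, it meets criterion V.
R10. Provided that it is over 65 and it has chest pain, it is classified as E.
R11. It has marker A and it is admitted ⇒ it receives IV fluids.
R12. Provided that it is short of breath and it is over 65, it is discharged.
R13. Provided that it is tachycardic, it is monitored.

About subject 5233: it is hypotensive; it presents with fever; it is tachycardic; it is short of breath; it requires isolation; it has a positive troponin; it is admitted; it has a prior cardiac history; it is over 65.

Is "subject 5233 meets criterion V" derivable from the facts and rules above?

No

Forward chaining from the given facts derives: has chest pain, is stable, satisfies condition K, is classified as E, is discharged, is monitored.
Rules concluding "it meets criterion V": R6 needs "it is referred to cardiology"; R8 needs "it is escalated"; R9 needs "it is flagged urgent" — none of these are established.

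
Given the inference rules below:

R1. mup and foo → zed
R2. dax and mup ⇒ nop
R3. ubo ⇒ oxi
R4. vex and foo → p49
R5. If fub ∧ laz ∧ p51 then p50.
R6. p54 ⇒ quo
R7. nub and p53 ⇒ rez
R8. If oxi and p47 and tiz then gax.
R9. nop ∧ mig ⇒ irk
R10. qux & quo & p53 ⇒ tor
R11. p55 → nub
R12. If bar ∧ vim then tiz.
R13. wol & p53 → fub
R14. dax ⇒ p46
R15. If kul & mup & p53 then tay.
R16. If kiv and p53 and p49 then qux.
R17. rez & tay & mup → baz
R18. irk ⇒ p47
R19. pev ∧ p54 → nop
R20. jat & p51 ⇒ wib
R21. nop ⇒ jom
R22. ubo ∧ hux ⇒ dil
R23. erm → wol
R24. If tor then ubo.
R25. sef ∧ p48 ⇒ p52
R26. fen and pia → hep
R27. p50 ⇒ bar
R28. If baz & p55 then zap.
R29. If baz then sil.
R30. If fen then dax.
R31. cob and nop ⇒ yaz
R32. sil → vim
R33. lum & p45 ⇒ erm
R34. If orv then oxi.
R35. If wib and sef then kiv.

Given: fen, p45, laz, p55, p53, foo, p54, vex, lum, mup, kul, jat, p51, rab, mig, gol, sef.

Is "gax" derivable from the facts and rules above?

p49  (by R4: vex, foo)
quo  (by R6: p54)
nub  (by R11: p55)
tay  (by R15: kul, mup, p53)
wib  (by R20: jat, p51)
dax  (by R30: fen)
erm  (by R33: lum, p45)
kiv  (by R35: wib, sef)
nop  (by R2: dax, mup)
rez  (by R7: nub, p53)
irk  (by R9: nop, mig)
qux  (by R16: kiv, p53, p49)
baz  (by R17: rez, tay, mup)
p47  (by R18: irk)
wol  (by R23: erm)
sil  (by R29: baz)
vim  (by R32: sil)
tor  (by R10: qux, quo, p53)
fub  (by R13: wol, p53)
ubo  (by R24: tor)
oxi  (by R3: ubo)
p50  (by R5: fub, laz, p51)
bar  (by R27: p50)
tiz  (by R12: bar, vim)
gax  (by R8: oxi, p47, tiz)

Yes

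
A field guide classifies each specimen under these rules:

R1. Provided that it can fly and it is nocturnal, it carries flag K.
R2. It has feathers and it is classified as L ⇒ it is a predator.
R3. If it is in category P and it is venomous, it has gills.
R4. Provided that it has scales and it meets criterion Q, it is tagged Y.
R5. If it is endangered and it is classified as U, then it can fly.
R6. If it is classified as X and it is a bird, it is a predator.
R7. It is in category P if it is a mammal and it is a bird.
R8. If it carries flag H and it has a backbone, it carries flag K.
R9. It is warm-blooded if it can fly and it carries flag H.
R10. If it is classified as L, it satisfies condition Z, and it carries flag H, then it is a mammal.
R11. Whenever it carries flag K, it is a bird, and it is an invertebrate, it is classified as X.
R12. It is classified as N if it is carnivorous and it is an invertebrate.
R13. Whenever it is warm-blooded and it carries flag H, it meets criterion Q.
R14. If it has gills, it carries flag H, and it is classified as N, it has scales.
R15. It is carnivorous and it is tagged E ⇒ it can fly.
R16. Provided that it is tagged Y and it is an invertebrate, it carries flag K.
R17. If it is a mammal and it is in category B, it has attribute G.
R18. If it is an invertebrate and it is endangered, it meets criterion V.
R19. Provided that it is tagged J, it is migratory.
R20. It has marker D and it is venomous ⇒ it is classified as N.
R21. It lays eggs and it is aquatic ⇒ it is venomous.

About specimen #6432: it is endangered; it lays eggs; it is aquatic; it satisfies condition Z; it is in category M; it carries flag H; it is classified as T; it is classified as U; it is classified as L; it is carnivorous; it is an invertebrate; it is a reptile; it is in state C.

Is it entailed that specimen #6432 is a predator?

Forward chaining from the given facts derives: can fly, is warm-blooded, is a mammal, is classified as N, meets criterion Q, meets criterion V, is venomous.
Rules concluding "it is a predator": R2 needs "it has feathers"; R6 needs "it is classified as X" — none of these are established.

No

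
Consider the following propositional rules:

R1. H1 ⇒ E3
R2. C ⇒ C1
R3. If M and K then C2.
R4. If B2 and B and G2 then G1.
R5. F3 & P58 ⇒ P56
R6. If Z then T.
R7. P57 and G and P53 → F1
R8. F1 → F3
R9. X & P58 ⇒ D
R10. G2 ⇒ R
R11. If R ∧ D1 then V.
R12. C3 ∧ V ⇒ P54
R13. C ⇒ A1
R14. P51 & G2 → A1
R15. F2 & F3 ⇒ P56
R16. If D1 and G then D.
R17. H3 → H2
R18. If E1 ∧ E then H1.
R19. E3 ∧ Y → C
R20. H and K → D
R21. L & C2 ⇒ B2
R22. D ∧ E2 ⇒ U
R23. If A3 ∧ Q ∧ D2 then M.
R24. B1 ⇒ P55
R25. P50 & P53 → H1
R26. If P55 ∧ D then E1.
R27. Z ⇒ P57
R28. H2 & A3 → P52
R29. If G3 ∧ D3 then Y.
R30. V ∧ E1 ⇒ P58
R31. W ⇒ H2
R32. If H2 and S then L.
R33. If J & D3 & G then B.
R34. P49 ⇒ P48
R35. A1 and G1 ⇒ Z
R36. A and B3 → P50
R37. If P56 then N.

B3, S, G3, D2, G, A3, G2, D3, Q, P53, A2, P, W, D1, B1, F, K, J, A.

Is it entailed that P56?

Yes

R  (by R10: G2)
V  (by R11: R, D1)
D  (by R16: D1, G)
M  (by R23: A3, Q, D2)
P55  (by R24: B1)
E1  (by R26: P55, D)
Y  (by R29: G3, D3)
P58  (by R30: V, E1)
H2  (by R31: W)
L  (by R32: H2, S)
B  (by R33: J, D3, G)
P50  (by R36: A, B3)
C2  (by R3: M, K)
B2  (by R21: L, C2)
H1  (by R25: P50, P53)
E3  (by R1: H1)
G1  (by R4: B2, B, G2)
C  (by R19: E3, Y)
A1  (by R13: C)
Z  (by R35: A1, G1)
P57  (by R27: Z)
F1  (by R7: P57, G, P53)
F3  (by R8: F1)
P56  (by R5: F3, P58)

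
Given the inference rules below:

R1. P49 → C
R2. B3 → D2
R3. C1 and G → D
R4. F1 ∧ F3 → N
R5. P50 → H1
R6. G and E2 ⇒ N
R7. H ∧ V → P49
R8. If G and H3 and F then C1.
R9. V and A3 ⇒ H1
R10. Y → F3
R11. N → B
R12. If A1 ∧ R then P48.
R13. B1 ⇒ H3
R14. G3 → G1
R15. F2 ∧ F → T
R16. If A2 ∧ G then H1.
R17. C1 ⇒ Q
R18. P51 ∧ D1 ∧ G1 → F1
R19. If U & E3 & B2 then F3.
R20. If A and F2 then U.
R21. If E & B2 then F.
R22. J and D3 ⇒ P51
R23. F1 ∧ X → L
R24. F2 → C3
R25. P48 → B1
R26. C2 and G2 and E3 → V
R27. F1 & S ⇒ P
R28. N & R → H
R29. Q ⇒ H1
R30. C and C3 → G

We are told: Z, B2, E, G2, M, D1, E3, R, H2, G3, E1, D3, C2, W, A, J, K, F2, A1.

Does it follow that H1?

P48  (by R12: A1, R)
G1  (by R14: G3)
U  (by R20: A, F2)
F  (by R21: E, B2)
P51  (by R22: J, D3)
C3  (by R24: F2)
B1  (by R25: P48)
V  (by R26: C2, G2, E3)
H3  (by R13: B1)
F1  (by R18: P51, D1, G1)
F3  (by R19: U, E3, B2)
N  (by R4: F1, F3)
H  (by R28: N, R)
P49  (by R7: H, V)
C  (by R1: P49)
G  (by R30: C, C3)
C1  (by R8: G, H3, F)
Q  (by R17: C1)
H1  (by R29: Q)

Yes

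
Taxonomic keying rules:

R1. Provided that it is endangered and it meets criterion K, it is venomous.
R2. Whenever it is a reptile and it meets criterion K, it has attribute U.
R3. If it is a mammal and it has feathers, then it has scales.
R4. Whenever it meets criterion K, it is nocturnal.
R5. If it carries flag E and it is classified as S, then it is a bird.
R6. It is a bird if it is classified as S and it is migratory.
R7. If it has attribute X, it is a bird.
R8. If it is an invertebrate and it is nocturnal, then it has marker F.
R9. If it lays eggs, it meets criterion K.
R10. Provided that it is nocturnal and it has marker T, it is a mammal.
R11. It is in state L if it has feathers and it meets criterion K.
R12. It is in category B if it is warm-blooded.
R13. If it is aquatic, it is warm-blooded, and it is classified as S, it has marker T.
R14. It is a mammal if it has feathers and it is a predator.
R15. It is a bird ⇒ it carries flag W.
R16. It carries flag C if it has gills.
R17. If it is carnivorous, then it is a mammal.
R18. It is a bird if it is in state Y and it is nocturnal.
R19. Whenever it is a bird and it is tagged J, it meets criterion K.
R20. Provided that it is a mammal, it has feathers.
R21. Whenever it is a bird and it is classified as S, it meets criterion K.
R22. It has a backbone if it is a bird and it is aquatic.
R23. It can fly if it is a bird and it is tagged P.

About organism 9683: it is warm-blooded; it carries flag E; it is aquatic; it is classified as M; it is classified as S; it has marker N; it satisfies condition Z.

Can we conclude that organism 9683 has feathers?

Yes

By R5 (it carries flag E, it is classified as S): it is a bird.
By R13 (it is aquatic, it is warm-blooded, it is classified as S): it has marker T.
By R21 (it is a bird, it is classified as S): it meets criterion K.
By R4 (it meets criterion K): it is nocturnal.
By R10 (it is nocturnal, it has marker T): it is a mammal.
By R20 (it is a mammal): it has feathers.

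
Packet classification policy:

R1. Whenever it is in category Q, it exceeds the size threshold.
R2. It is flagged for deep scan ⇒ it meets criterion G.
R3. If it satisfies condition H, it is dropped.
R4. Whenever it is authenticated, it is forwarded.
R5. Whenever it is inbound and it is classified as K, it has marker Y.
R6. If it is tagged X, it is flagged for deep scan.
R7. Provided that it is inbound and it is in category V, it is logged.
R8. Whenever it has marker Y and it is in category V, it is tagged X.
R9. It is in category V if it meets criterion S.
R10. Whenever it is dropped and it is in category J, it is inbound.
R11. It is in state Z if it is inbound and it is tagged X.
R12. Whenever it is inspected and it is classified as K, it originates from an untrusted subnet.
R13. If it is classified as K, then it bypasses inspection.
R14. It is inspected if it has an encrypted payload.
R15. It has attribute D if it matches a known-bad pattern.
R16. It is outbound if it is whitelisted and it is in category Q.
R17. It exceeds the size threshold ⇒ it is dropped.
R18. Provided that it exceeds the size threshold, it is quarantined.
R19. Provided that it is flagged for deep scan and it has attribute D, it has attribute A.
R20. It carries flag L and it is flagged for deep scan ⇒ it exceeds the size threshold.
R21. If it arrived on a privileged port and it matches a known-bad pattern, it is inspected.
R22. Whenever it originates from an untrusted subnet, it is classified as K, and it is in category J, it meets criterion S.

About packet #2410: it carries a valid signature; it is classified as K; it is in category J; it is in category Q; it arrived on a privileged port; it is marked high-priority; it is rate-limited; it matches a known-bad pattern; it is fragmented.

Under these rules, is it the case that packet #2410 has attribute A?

Yes

By R1 (it is in category Q): it exceeds the size threshold.
By R15 (it matches a known-bad pattern): it has attribute D.
By R17 (it exceeds the size threshold): it is dropped.
By R21 (it arrived on a privileged port, it matches a known-bad pattern): it is inspected.
By R10 (it is dropped, it is in category J): it is inbound.
By R12 (it is inspected, it is classified as K): it originates from an untrusted subnet.
By R22 (it originates from an untrusted subnet, it is classified as K, it is in category J): it meets criterion S.
By R5 (it is inbound, it is classified as K): it has marker Y.
By R9 (it meets criterion S): it is in category V.
By R8 (it has marker Y, it is in category V): it is tagged X.
By R6 (it is tagged X): it is flagged for deep scan.
By R19 (it is flagged for deep scan, it has attribute D): it has attribute A.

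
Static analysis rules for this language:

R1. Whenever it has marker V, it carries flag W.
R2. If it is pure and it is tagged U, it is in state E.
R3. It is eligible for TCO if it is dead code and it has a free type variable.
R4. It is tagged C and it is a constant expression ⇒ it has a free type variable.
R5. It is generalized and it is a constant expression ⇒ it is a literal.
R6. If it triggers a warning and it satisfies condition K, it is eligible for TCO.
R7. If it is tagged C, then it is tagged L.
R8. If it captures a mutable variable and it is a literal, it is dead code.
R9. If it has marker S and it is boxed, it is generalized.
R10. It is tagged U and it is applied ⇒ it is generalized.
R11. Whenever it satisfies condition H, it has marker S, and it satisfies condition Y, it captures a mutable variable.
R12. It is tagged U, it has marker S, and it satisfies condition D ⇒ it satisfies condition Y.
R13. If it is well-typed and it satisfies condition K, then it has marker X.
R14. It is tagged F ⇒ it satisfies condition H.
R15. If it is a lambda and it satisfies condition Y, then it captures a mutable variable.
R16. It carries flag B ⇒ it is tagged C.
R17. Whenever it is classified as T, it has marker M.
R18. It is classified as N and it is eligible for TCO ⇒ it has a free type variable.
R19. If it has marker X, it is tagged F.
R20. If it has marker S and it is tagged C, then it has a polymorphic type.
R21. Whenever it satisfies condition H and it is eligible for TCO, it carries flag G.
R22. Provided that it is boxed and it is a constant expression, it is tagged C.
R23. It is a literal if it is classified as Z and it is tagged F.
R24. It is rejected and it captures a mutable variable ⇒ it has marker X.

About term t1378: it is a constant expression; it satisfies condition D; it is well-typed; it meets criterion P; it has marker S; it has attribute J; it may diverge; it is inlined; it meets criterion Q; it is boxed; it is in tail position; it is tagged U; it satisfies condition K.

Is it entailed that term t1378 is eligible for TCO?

By R9 (it has marker S, it is boxed): it is generalized.
By R12 (it is tagged U, it has marker S, it satisfies condition D): it satisfies condition Y.
By R13 (it is well-typed, it satisfies condition K): it has marker X.
By R19 (it has marker X): it is tagged F.
By R22 (it is boxed, it is a constant expression): it is tagged C.
By R4 (it is tagged C, it is a constant expression): it has a free type variable.
By R5 (it is generalized, it is a constant expression): it is a literal.
By R14 (it is tagged F): it satisfies condition H.
By R11 (it satisfies condition H, it has marker S, it satisfies condition Y): it captures a mutable variable.
By R8 (it captures a mutable variable, it is a literal): it is dead code.
By R3 (it is dead code, it has a free type variable): it is eligible for TCO.

Yes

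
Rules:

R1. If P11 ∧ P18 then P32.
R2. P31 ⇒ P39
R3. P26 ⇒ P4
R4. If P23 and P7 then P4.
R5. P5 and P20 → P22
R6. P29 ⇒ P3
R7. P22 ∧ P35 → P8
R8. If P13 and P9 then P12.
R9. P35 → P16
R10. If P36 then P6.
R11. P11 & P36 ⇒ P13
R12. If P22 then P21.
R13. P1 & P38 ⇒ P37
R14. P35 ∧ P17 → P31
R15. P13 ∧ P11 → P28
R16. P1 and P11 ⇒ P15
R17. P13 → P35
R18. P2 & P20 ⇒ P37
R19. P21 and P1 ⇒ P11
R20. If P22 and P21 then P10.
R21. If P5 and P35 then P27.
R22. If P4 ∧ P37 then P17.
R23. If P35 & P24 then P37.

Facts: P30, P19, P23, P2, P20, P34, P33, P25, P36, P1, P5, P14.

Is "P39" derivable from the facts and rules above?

No

Forward chaining from the given facts derives: P22, P6, P21, P37, P11, P10, P13, P28, P15, P35, P27, P8, P16.
The only rule concluding P39 is R2, which needs P31; that is never established.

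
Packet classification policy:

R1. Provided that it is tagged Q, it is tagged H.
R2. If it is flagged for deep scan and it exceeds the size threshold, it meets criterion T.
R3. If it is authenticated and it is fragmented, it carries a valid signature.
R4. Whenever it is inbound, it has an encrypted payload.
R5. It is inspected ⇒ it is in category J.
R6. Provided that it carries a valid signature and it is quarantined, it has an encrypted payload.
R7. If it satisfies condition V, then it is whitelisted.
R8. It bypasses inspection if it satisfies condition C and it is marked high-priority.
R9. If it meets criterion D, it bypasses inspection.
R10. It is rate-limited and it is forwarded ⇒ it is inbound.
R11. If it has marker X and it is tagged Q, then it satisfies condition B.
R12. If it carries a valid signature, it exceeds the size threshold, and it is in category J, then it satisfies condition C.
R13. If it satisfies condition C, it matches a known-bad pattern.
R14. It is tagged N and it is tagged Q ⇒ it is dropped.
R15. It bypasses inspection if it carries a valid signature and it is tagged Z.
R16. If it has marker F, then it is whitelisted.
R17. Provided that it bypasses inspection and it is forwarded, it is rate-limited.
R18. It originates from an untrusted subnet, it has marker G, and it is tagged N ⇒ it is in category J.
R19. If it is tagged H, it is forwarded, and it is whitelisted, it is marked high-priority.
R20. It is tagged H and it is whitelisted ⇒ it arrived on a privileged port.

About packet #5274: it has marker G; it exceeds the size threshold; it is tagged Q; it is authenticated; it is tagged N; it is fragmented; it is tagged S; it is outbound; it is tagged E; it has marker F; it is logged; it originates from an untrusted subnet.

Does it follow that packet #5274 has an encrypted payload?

Forward chaining from the given facts derives: is tagged H, carries a valid signature, is dropped, is whitelisted, is in category J, arrived on a privileged port, satisfies condition C, matches a known-bad pattern.
Rules concluding "it has an encrypted payload": R4 needs "it is inbound"; R6 needs "it is quarantined" — none of these are established.

No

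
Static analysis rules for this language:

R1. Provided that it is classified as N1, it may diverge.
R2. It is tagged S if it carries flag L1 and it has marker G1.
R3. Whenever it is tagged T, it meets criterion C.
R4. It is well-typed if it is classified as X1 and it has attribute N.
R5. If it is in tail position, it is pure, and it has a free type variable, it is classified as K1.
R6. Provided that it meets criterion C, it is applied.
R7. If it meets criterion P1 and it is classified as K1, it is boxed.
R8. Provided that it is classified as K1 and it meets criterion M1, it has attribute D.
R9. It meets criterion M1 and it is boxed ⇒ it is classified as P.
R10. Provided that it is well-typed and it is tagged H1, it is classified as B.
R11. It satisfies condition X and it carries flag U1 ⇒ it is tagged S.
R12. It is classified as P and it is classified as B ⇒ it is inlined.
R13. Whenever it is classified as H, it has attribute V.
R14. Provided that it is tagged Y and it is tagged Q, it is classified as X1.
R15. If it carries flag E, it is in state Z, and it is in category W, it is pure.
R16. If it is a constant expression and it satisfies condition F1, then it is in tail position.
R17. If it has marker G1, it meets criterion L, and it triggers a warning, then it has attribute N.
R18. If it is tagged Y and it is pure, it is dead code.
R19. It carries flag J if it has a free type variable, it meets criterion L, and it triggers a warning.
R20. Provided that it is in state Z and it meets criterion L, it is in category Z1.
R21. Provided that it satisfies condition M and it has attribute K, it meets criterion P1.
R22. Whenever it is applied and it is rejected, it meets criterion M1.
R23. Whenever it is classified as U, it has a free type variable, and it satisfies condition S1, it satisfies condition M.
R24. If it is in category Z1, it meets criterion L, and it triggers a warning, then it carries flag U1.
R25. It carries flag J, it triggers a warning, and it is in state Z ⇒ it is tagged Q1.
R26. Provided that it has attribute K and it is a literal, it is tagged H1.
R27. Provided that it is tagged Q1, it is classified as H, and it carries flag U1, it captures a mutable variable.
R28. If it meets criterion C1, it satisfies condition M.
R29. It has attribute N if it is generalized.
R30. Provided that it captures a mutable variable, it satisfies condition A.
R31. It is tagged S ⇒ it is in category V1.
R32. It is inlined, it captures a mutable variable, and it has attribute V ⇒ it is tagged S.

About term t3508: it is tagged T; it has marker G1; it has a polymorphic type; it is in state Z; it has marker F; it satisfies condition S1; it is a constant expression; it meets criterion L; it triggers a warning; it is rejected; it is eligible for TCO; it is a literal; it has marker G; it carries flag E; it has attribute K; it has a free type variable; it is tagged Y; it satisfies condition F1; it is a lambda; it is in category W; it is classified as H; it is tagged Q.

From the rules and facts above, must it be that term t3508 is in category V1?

Forward chaining from the given facts derives: meets criterion C, is applied, has attribute V, is classified as X1, is pure, is in tail position, has attribute N, is dead code, carries flag J, is in category Z1, meets criterion M1, carries flag U1, is tagged Q1, is tagged H1, captures a mutable variable, satisfies condition A, is well-typed, is classified as K1, has attribute D, is classified as B.
The only rule concluding "it is in category V1" is R31, which needs "it is tagged S"; that is never established.

No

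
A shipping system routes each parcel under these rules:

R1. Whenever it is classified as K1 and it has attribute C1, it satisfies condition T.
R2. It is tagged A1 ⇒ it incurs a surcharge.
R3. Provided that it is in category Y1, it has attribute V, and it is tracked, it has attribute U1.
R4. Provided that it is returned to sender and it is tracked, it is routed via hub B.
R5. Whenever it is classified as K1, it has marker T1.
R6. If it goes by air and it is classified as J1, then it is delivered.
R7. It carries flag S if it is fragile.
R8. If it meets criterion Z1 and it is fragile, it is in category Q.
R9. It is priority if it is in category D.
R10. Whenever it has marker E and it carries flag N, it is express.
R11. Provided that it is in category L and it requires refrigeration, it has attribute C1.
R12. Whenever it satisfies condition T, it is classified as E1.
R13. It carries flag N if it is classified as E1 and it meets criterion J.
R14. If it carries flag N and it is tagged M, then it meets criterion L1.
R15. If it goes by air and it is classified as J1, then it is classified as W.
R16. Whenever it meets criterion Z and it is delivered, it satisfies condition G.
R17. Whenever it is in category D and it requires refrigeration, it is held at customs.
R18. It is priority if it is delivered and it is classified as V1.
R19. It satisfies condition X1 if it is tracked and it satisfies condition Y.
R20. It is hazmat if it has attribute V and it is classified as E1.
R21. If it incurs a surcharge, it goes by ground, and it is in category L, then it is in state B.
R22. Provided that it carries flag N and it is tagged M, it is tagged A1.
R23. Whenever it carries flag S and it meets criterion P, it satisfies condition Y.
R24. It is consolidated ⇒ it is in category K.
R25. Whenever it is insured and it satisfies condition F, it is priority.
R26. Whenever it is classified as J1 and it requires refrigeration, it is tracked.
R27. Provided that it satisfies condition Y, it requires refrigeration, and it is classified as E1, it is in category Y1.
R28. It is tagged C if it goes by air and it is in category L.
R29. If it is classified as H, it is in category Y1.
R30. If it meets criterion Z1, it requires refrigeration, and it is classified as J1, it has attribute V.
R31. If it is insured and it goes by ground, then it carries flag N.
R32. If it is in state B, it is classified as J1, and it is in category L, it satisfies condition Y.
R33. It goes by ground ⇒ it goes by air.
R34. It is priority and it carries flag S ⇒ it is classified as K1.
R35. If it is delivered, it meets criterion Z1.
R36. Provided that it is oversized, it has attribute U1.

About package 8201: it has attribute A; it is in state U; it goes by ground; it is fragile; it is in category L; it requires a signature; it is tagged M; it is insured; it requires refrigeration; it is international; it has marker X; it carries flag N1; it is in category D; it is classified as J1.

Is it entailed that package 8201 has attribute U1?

Yes

By R7 (it is fragile): it carries flag S.
By R9 (it is in category D): it is priority.
By R11 (it is in category L, it requires refrigeration): it has attribute C1.
By R26 (it is classified as J1, it requires refrigeration): it is tracked.
By R31 (it is insured, it goes by ground): it carries flag N.
By R33 (it goes by ground): it goes by air.
By R34 (it is priority, it carries flag S): it is classified as K1.
By R1 (it is classified as K1, it has attribute C1): it satisfies condition T.
By R6 (it goes by air, it is classified as J1): it is delivered.
By R12 (it satisfies condition T): it is classified as E1.
By R22 (it carries flag N, it is tagged M): it is tagged A1.
By R35 (it is delivered): it meets criterion Z1.
By R2 (it is tagged A1): it incurs a surcharge.
By R21 (it incurs a surcharge, it goes by ground, it is in category L): it is in state B.
By R30 (it meets criterion Z1, it requires refrigeration, it is classified as J1): it has attribute V.
By R32 (it is in state B, it is classified as J1, it is in category L): it satisfies condition Y.
By R27 (it satisfies condition Y, it requires refrigeration, it is classified as E1): it is in category Y1.
By R3 (it is in category Y1, it has attribute V, it is tracked): it has attribute U1.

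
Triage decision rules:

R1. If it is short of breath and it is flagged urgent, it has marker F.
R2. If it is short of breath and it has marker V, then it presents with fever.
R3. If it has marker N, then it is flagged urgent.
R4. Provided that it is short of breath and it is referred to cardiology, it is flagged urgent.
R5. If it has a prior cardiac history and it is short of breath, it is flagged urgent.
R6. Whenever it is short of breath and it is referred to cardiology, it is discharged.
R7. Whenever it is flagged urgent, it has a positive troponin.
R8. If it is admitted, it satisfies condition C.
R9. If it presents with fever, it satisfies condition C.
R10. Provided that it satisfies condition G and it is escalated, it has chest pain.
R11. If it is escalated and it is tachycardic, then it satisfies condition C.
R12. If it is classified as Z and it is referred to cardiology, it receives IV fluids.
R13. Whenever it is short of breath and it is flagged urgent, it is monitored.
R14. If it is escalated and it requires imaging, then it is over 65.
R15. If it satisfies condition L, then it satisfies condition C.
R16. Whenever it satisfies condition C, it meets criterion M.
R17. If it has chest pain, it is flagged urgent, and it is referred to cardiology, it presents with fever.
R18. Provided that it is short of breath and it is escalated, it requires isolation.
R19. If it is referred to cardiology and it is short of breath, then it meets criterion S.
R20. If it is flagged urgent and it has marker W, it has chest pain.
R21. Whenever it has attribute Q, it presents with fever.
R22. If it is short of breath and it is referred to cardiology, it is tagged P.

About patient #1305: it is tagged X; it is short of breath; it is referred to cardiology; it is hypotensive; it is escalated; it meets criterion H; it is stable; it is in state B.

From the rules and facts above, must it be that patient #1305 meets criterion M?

No

Forward chaining from the given facts derives: is flagged urgent, is discharged, has a positive troponin, is monitored, requires isolation, meets criterion S, is tagged P, has marker F.
The only rule concluding "it meets criterion M" is R16, which needs "it satisfies condition C"; that is never established.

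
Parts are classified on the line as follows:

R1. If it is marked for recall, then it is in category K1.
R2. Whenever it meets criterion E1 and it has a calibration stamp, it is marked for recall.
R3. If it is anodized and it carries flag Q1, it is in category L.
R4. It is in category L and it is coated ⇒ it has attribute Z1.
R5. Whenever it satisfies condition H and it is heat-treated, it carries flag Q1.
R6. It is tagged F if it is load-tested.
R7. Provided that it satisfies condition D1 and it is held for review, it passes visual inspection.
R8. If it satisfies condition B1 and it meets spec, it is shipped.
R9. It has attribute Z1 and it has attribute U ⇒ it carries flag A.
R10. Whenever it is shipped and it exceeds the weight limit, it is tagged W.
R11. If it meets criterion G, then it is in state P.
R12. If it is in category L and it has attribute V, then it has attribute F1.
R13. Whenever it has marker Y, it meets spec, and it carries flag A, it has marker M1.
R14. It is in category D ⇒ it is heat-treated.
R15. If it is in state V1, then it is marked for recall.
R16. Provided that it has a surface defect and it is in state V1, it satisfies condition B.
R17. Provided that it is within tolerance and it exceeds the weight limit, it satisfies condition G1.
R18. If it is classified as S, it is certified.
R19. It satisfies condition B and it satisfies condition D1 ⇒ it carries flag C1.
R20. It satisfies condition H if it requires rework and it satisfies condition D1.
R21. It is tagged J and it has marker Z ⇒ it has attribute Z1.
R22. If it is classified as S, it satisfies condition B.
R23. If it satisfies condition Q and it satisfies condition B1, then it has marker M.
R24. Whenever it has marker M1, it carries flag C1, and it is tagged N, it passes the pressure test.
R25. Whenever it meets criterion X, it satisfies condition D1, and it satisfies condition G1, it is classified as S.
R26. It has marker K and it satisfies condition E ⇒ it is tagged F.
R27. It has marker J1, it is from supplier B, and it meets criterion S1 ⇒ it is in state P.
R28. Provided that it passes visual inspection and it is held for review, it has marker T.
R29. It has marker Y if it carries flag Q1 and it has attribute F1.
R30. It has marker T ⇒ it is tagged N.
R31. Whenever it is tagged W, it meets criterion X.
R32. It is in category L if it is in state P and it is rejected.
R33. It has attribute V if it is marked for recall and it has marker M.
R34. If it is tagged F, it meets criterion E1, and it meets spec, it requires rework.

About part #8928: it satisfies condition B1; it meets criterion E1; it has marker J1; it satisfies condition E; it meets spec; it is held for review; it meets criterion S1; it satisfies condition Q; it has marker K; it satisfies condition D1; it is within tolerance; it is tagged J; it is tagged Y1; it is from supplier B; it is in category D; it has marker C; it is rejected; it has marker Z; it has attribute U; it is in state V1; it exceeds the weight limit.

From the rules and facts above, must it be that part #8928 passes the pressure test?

By R7 (it satisfies condition D1, it is held for review): it passes visual inspection.
By R8 (it satisfies condition B1, it meets spec): it is shipped.
By R10 (it is shipped, it exceeds the weight limit): it is tagged W.
By R14 (it is in category D): it is heat-treated.
By R15 (it is in state V1): it is marked for recall.
By R17 (it is within tolerance, it exceeds the weight limit): it satisfies condition G1.
By R21 (it is tagged J, it has marker Z): it has attribute Z1.
By R23 (it satisfies condition Q, it satisfies condition B1): it has marker M.
By R26 (it has marker K, it satisfies condition E): it is tagged F.
By R27 (it has marker J1, it is from supplier B, it meets criterion S1): it is in state P.
By R28 (it passes visual inspection, it is held for review): it has marker T.
By R30 (it has marker T): it is tagged N.
By R31 (it is tagged W): it meets criterion X.
By R32 (it is in state P, it is rejected): it is in category L.
By R33 (it is marked for recall, it has marker M): it has attribute V.
By R34 (it is tagged F, it meets criterion E1, it meets spec): it requires rework.
By R9 (it has attribute Z1, it has attribute U): it carries flag A.
By R12 (it is in category L, it has attribute V): it has attribute F1.
By R20 (it requires rework, it satisfies condition D1): it satisfies condition H.
By R25 (it meets criterion X, it satisfies condition D1, it satisfies condition G1): it is classified as S.
By R5 (it satisfies condition H, it is heat-treated): it carries flag Q1.
By R22 (it is classified as S): it satisfies condition B.
By R29 (it carries flag Q1, it has attribute F1): it has marker Y.
By R13 (it has marker Y, it meets spec, it carries flag A): it has marker M1.
By R19 (it satisfies condition B, it satisfies condition D1): it carries flag C1.
By R24 (it has marker M1, it carries flag C1, it is tagged N): it passes the pressure test.

Yes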